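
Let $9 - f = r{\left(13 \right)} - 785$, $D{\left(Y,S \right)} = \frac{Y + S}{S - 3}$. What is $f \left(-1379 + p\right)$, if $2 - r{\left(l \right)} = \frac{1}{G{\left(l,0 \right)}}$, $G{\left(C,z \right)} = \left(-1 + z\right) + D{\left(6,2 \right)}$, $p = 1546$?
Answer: $\frac{1190209}{9} \approx 1.3225 \cdot 10^{5}$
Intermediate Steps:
$D{\left(Y,S \right)} = \frac{S + Y}{-3 + S}$
$G{\left(C,z \right)} = -9 + z$ ($G{\left(C,z \right)} = \left(-1 + z\right) + \frac{2 + 6}{-3 + 2} = \left(-1 + z\right) + \frac{1}{-1} \cdot 8 = \left(-1 + z\right) - 8 = -9 + z$)
$r{\left(l \right)} = \frac{19}{9}$ ($r{\left(l \right)} = 2 - \frac{1}{-9 + 0} = 2 - \frac{1}{-9} = 2 - - \frac{1}{9} = 2 + \frac{1}{9} = \frac{19}{9}$)
$f = \frac{7127}{9}$ ($f = 9 - \left(\frac{19}{9} - 785\right) = 9 - - \frac{7046}{9} = 9 + \frac{7046}{9} = \frac{7127}{9} \approx 791.89$)
$f \left(-1379 + p\right) = \frac{7127 \left(-1379 + 1546\right)}{9} = \frac{7127}{9} \cdot 167 = \frac{1190209}{9}$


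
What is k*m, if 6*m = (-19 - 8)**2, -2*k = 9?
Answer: -2187/4 ≈ -546.75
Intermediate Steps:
k = -9/2 (k = -1/2*9 = -9/2 ≈ -4.5000)
m = 243/2 (m = (-19 - 8)**2/6 = (1/6)*(-27)**2 = (1/6)*729 = 243/2 ≈ 121.50)
k*m = -9/2*243/2 = -2187/4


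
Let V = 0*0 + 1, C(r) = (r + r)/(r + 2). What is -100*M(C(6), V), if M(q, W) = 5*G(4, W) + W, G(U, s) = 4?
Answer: -2100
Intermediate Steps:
C(r) = 2*r/(2 + r) (C(r) = (2*r)/(2 + r) = 2*r/(2 + r))
V = 1 (V = 0 + 1 = 1)
M(q, W) = 20 + W (M(q, W) = 5*4 + W = 20 + W)
-100*M(C(6), V) = -100*(20 + 1) = -100*21 = -2100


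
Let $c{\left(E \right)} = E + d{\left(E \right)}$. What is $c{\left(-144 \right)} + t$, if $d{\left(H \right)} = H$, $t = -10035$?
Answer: $-10323$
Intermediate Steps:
$c{\left(E \right)} = 2 E$ ($c{\left(E \right)} = E + E = 2 E$)
$c{\left(-144 \right)} + t = 2 \left(-144\right) - 10035 = -288 - 10035 = -10323$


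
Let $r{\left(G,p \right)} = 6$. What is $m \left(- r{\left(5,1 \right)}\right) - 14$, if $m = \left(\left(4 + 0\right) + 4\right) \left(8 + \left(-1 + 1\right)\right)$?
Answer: $-398$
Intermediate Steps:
$m = 64$ ($m = \left(4 + 4\right) \left(8 + 0\right) = 8 \cdot 8 = 64$)
$m \left(- r{\left(5,1 \right)}\right) - 14 = 64 \left(\left(-1\right) 6\right) - 14 = 64 \left(-6\right) - 14 = -384 - 14 = -398$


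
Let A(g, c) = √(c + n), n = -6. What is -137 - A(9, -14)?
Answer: -137 - 2*I*√5 ≈ -137.0 - 4.4721*I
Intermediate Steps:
A(g, c) = √(-6 + c) (A(g, c) = √(c - 6) = √(-6 + c))
-137 - A(9, -14) = -137 - √(-6 - 14) = -137 - √(-20) = -137 - 2*I*√5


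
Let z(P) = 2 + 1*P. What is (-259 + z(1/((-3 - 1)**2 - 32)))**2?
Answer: 16916769/256 ≈ 66081.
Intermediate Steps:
z(P) = 2 + P
(-259 + z(1/((-3 - 1)**2 - 32)))**2 = (-259 + (2 + 1/((-3 - 1)**2 - 32)))**2 = (-259 + (2 + 1/((-4)**2 - 32)))**2 = (-259 + (2 + 1/(16 - 32)))**2 = (-259 + (2 + 1/(-16)))**2 = (-259 + (2 - 1/16))**2 = (-259 + 31/16)**2 = (-4113/16)**2 = 16916769/256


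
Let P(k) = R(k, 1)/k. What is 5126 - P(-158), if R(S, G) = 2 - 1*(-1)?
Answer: 809911/158 ≈ 5126.0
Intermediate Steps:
R(S, G) = 3 (R(S, G) = 2 + 1 = 3)
P(k) = 3/k
5126 - P(-158) = 5126 - 3/(-158) = 5126 - 3*(-1)/158 = 5126 - 1*(-3/158) = 5126 + 3/158 = 809911/158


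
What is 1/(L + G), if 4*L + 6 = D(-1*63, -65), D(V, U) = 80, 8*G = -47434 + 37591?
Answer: -8/9695 ≈ -0.00082517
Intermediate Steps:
G = -9843/8 (G = (-47434 + 37591)/8 = (1/8)*(-9843) = -9843/8 ≈ -1230.4)
L = 37/2 (L = -3/2 + (1/4)*80 = -3/2 + 20 = 37/2 ≈ 18.500)
1/(L + G) = 1/(37/2 - 9843/8) = 1/(-9695/8) = -8/9695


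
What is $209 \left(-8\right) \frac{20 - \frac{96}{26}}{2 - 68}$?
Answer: $\frac{16112}{39} \approx 413.13$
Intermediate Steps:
$209 \left(-8\right) \frac{20 - \frac{96}{26}}{2 - 68} = - 1672 \frac{20 - \frac{48}{13}}{-66} = - 1672 \left(20 - \frac{48}{13}\right) \left(- \frac{1}{66}\right) = - 1672 \cdot \frac{212}{13} \left(- \frac{1}{66}\right) = \left(-1672\right) \left(- \frac{106}{429}\right) = \frac{16112}{39}$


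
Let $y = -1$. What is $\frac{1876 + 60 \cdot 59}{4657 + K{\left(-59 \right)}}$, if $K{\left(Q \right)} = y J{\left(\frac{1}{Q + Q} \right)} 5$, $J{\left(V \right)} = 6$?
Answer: $\frac{5416}{4627} \approx 1.1705$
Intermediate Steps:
$K{\left(Q \right)} = -30$ ($K{\left(Q \right)} = \left(-1\right) 6 \cdot 5 = \left(-6\right) 5 = -30$)
$\frac{1876 + 60 \cdot 59}{4657 + K{\left(-59 \right)}} = \frac{1876 + 60 \cdot 59}{4657 - 30} = \frac{1876 + 3540}{4627} = 5416 \cdot \frac{1}{4627} = \frac{5416}{4627}$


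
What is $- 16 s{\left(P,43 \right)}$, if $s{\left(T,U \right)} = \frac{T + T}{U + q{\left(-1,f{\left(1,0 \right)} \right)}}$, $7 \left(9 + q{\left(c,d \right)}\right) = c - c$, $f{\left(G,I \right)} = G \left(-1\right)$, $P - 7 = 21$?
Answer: $- \frac{448}{17} \approx -26.353$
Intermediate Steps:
$P = 28$ ($P = 7 + 21 = 28$)
$f{\left(G,I \right)} = - G$
$q{\left(c,d \right)} = -9$ ($q{\left(c,d \right)} = -9 + \frac{c - c}{7} = -9 + \frac{1}{7} \cdot 0 = -9 + 0 = -9$)
$s{\left(T,U \right)} = \frac{2 T}{-9 + U}$ ($s{\left(T,U \right)} = \frac{T + T}{U - 9} = \frac{2 T}{-9 + U}$)
$- 16 s{\left(P,43 \right)} = - 16 \cdot 2 \cdot 28 \frac{1}{-9 + 43} = - 16 \cdot 2 \cdot 28 \cdot \frac{1}{34} = \left(-16\right) \frac{28}{17} = - \frac{448}{17}$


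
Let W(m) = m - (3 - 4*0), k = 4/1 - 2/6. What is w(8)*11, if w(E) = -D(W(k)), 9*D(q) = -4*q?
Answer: 88/27 ≈ 3.2593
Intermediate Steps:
k = 11/3 (k = 4*1 - 2*⅙ = 4 - ⅓ = 11/3 ≈ 3.6667)
W(m) = -3 + m (W(m) = m - (3 + 0) = m - 1*3 = m - 3 = -3 + m)
D(q) = -4*q/9 (D(q) = (-4*q)/9 = -4*q/9)
w(E) = 8/27 (w(E) = -(-4)*(-3 + 11/3)/9 = -(-4)*2/(9*3) = -1*(-8/27) = 8/27)
w(8)*11 = (8/27)*11 = 88/27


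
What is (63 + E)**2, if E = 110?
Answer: 29929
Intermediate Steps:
(63 + E)**2 = (63 + 110)**2 = 173**2 = 29929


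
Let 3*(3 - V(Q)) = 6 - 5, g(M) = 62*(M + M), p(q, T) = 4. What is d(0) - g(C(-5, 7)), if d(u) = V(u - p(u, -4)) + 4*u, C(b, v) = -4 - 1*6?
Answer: 3728/3 ≈ 1242.7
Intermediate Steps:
C(b, v) = -10 (C(b, v) = -4 - 6 = -10)
g(M) = 124*M (g(M) = 62*(2*M) = 124*M)
V(Q) = 8/3 (V(Q) = 3 - (6 - 5)/3 = 3 - 1/3*1 = 3 - 1/3 = 8/3)
d(u) = 8/3 + 4*u
d(0) - g(C(-5, 7)) = (8/3 + 4*0) - 124*(-10) = (8/3 + 0) - 1*(-1240) = 8/3 + 1240 = 3728/3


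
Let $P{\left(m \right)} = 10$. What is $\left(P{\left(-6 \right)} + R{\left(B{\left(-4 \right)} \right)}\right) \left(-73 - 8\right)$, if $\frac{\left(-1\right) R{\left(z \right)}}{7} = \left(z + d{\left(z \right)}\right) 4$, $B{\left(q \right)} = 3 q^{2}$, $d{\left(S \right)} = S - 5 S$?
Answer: $-327402$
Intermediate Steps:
$d{\left(S \right)} = - 4 S$
$R{\left(z \right)} = 84 z$ ($R{\left(z \right)} = - 7 \left(z - 4 z\right) 4 = - 7 - 3 z 4 = - 7 \left(- 12 z\right) = 84 z$)
$\left(P{\left(-6 \right)} + R{\left(B{\left(-4 \right)} \right)}\right) \left(-73 - 8\right) = \left(10 + 84 \cdot 3 \left(-4\right)^{2}\right) \left(-73 - 8\right) = \left(10 + 84 \cdot 3 \cdot 16\right) \left(-81\right) = \left(10 + 84 \cdot 48\right) \left(-81\right) = \left(10 + 4032\right) \left(-81\right) = 4042 \left(-81\right) = -327402$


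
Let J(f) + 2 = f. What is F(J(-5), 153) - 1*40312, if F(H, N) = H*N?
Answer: -41383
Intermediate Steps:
J(f) = -2 + f
F(J(-5), 153) - 1*40312 = (-2 - 5)*153 - 1*40312 = -7*153 - 40312 = -1071 - 40312 = -41383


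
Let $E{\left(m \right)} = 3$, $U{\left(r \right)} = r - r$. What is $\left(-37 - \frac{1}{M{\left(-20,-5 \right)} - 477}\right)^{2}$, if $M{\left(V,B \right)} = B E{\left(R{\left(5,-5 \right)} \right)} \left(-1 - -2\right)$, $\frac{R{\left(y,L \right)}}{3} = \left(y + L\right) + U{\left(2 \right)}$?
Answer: $\frac{331349209}{242064} \approx 1368.8$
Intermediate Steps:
$U{\left(r \right)} = 0$
$R{\left(y,L \right)} = 3 L + 3 y$ ($R{\left(y,L \right)} = 3 \left(\left(y + L\right) + 0\right) = 3 \left(\left(L + y\right) + 0\right) = 3 \left(L + y\right) = 3 L + 3 y$)
$M{\left(V,B \right)} = 3 B$ ($M{\left(V,B \right)} = B 3 \left(-1 - -2\right) = 3 B \left(-1 + 2\right) = 3 B 1 = 3 B$)
$\left(-37 - \frac{1}{M{\left(-20,-5 \right)} - 477}\right)^{2} = \left(-37 - \frac{1}{3 \left(-5\right) - 477}\right)^{2} = \left(-37 - \frac{1}{-15 - 477}\right)^{2} = \left(-37 - \frac{1}{-492}\right)^{2} = \left(-37 - - \frac{1}{492}\right)^{2} = \left(-37 + \frac{1}{492}\right)^{2} = \left(- \frac{18203}{492}\right)^{2} = \frac{331349209}{242064}$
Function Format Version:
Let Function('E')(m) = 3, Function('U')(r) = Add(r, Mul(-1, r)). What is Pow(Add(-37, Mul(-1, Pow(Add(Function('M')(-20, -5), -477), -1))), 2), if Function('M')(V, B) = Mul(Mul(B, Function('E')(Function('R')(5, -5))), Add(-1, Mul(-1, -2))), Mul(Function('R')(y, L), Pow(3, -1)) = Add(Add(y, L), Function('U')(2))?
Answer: Rational(331349209, 242064) ≈ 1368.8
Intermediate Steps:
Function('U')(r) = 0
Function('R')(y, L) = Add(Mul(3, L), Mul(3, y)) (Function('R')(y, L) = Mul(3, Add(Add(y, L), 0)) = Mul(3, Add(Add(L, y), 0)) = Mul(3, Add(L, y)) = Add(Mul(3, L), Mul(3, y)))
Function('M')(V, B) = Mul(3, B) (Function('M')(V, B) = Mul(Mul(B, 3), Add(-1, Mul(-1, -2))) = Mul(Mul(3, B), Add(-1, 2)) = Mul(Mul(3, B), 1) = Mul(3, B))
Pow(Add(-37, Mul(-1, Pow(Add(Function('M')(-20, -5), -477), -1))), 2) = Pow(Add(-37, Mul(-1, Pow(Add(Mul(3, -5), -477), -1))), 2) = Pow(Add(-37, Mul(-1, Pow(Add(-15, -477), -1))), 2) = Pow(Add(-37, Mul(-1, Pow(-492, -1))), 2) = Pow(Add(-37, Mul(-1, Rational(-1, 492))), 2) = Pow(Add(-37, Rational(1, 492)), 2) = Pow(Rational(-18203, 492), 2) = Rational(331349209, 242064)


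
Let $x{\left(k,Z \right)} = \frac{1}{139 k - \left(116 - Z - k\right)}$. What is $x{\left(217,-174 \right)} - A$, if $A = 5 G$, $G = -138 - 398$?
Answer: $\frac{80641201}{30090} \approx 2680.0$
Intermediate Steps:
$x{\left(k,Z \right)} = \frac{1}{-116 + Z + 140 k}$ ($x{\left(k,Z \right)} = \frac{1}{139 k - \left(116 - Z - k\right)} = \frac{1}{139 k + \left(-116 + Z + k\right)} = \frac{1}{-116 + Z + 140 k}$)
$G = -536$
$A = -2680$ ($A = 5 \left(-536\right) = -2680$)
$x{\left(217,-174 \right)} - A = \frac{1}{-116 - 174 + 140 \cdot 217} - -2680 = \frac{1}{-116 - 174 + 30380} + 2680 = \frac{1}{30090} + 2680 = \frac{80641201}{30090}$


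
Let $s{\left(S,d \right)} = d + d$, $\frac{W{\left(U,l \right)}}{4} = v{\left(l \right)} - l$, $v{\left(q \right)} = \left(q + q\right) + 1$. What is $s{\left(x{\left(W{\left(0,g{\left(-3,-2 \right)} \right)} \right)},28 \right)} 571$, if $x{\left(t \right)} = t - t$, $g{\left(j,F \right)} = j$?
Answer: $31976$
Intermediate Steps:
$v{\left(q \right)} = 1 + 2 q$ ($v{\left(q \right)} = 2 q + 1 = 1 + 2 q$)
$W{\left(U,l \right)} = 4 + 4 l$ ($W{\left(U,l \right)} = 4 \left(\left(1 + 2 l\right) - l\right) = 4 \left(1 + l\right) = 4 + 4 l$)
$x{\left(t \right)} = 0$
$s{\left(S,d \right)} = 2 d$
$s{\left(x{\left(W{\left(0,g{\left(-3,-2 \right)} \right)} \right)},28 \right)} 571 = 2 \cdot 28 \cdot 571 = 56 \cdot 571 = 31976$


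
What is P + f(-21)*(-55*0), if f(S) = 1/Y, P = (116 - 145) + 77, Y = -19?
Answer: 48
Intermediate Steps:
P = 48 (P = -29 + 77 = 48)
f(S) = -1/19 (f(S) = 1/(-19) = -1/19)
P + f(-21)*(-55*0) = 48 - (-55)*0/19 = 48 - 1/19*0 = 48 + 0 = 48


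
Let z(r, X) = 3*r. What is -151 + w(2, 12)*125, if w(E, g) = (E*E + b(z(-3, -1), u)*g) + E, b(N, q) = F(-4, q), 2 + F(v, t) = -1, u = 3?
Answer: -3901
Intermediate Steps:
F(v, t) = -3 (F(v, t) = -2 - 1 = -3)
b(N, q) = -3
w(E, g) = E + E² - 3*g (w(E, g) = (E*E - 3*g) + E = (E² - 3*g) + E = E + E² - 3*g)
-151 + w(2, 12)*125 = -151 + (2 + 2² - 3*12)*125 = -151 + (2 + 4 - 36)*125 = -151 - 30*125 = -151 - 3750 = -3901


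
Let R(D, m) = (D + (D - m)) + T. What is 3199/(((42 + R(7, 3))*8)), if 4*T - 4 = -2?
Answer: 3199/428 ≈ 7.4743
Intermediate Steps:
T = ½ (T = 1 + (¼)*(-2) = 1 - ½ = ½ ≈ 0.50000)
R(D, m) = ½ - m + 2*D (R(D, m) = (D + (D - m)) + ½ = (-m + 2*D) + ½ = ½ - m + 2*D)
3199/(((42 + R(7, 3))*8)) = 3199/(((42 + (½ - 1*3 + 2*7))*8)) = 3199/(((42 + (½ - 3 + 14))*8)) = 3199/(((42 + 23/2)*8)) = 3199/(((107/2)*8)) = 3199/428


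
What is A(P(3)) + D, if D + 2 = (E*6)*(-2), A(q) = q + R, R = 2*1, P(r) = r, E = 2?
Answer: -21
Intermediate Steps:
R = 2
A(q) = 2 + q (A(q) = q + 2 = 2 + q)
D = -26 (D = -2 + (2*6)*(-2) = -2 + 12*(-2) = -2 - 24 = -26)
A(P(3)) + D = (2 + 3) - 26 = 5 - 26 = -21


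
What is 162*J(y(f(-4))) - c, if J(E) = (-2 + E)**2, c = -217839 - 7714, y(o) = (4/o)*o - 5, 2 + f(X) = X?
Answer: 227011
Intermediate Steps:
f(X) = -2 + X
y(o) = -1 (y(o) = 4 - 5 = -1)
c = -225553
162*J(y(f(-4))) - c = 162*(-2 - 1)**2 - 1*(-225553) = 162*(-3)**2 + 225553 = 162*9 + 225553 = 1458 + 225553 = 227011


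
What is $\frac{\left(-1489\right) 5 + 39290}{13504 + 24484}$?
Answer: $\frac{31845}{37988} \approx 0.83829$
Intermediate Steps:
$\frac{\left(-1489\right) 5 + 39290}{13504 + 24484} = \frac{-7445 + 39290}{37988} = 31845 \cdot \frac{1}{37988} = \frac{31845}{37988}$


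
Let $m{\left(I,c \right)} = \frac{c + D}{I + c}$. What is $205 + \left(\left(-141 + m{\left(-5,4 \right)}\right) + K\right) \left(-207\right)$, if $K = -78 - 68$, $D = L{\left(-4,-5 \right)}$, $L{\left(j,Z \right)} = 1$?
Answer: $60649$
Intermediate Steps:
$D = 1$
$m{\left(I,c \right)} = \frac{1 + c}{I + c}$ ($m{\left(I,c \right)} = \frac{c + 1}{I + c} = \frac{1 + c}{I + c}$)
$K = -146$
$205 + \left(\left(-141 + m{\left(-5,4 \right)}\right) + K\right) \left(-207\right) = 205 + \left(\left(-141 + \frac{1 + 4}{-5 + 4}\right) - 146\right) \left(-207\right) = 205 + \left(\left(-141 + \frac{1}{-1} \cdot 5\right) - 146\right) \left(-207\right) = 205 + \left(\left(-141 - 5\right) - 146\right) \left(-207\right) = 205 + \left(-146 - 146\right) \left(-207\right) = 205 - -60444 = 205 + 60444 = 60649$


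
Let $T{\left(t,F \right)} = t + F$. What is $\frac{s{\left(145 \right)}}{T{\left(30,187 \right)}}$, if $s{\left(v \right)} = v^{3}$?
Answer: $\frac{3048625}{217} \approx 14049.0$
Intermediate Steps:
$T{\left(t,F \right)} = F + t$
$\frac{s{\left(145 \right)}}{T{\left(30,187 \right)}} = \frac{145^{3}}{187 + 30} = \frac{3048625}{217}$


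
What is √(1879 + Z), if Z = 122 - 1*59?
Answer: √1942 ≈ 44.068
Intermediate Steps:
Z = 63 (Z = 122 - 59 = 63)
√(1879 + Z) = √(1879 + 63) = √1942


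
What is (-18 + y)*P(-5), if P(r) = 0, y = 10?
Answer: 0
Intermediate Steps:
(-18 + y)*P(-5) = (-18 + 10)*0 = -8*0 = 0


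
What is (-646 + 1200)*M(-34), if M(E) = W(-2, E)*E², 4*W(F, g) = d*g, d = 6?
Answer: -32661624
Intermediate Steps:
W(F, g) = 3*g/2 (W(F, g) = (6*g)/4 = 3*g/2)
M(E) = 3*E³/2 (M(E) = (3*E/2)*E² = 3*E³/2)
(-646 + 1200)*M(-34) = (-646 + 1200)*((3/2)*(-34)³) = 554*((3/2)*(-39304)) = 554*(-58956) = -32661624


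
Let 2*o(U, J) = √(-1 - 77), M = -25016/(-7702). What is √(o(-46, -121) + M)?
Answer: √(192673232 + 29660402*I*√78)/7702 ≈ 2.0892 + 1.0568*I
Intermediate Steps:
M = 12508/3851 (M = -25016*(-1/7702) = 12508/3851 ≈ 3.2480)
o(U, J) = I*√78/2 (o(U, J) = √(-1 - 77)/2 = √(-78)/2 = (I*√78)/2 = I*√78/2)
√(o(-46, -121) + M) = √(I*√78/2 + 12508/3851) = √(12508/3851 + I*√78/2)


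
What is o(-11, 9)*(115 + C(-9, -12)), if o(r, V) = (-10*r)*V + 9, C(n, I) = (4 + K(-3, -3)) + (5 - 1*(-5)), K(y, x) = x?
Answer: 125874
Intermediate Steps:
C(n, I) = 11 (C(n, I) = (4 - 3) + (5 - 1*(-5)) = 1 + (5 + 5) = 1 + 10 = 11)
o(r, V) = 9 - 10*V*r (o(r, V) = -10*V*r + 9 = 9 - 10*V*r)
o(-11, 9)*(115 + C(-9, -12)) = (9 - 10*9*(-11))*(115 + 11) = (9 + 990)*126 = 999*126 = 125874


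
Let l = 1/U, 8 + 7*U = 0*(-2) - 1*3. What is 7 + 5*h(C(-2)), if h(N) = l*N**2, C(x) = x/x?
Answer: 42/11 ≈ 3.8182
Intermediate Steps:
U = -11/7 (U = -8/7 + (0*(-2) - 1*3)/7 = -8/7 + (0 - 3)/7 = -8/7 + (1/7)*(-3) = -8/7 - 3/7 = -11/7 ≈ -1.5714)
l = -7/11 (l = 1/(-11/7) = -7/11 ≈ -0.63636)
C(x) = 1
h(N) = -7*N**2/11
7 + 5*h(C(-2)) = 7 + 5*(-7/11*1**2) = 7 + 5*(-7/11*1) = 7 + 5*(-7/11) = 7 - 35/11 = 42/11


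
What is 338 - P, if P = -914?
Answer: 1252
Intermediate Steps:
338 - P = 338 - 1*(-914) = 338 + 914 = 1252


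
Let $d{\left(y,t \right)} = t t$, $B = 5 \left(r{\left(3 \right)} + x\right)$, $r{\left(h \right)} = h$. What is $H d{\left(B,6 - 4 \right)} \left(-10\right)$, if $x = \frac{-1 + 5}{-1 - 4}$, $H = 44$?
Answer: $-1760$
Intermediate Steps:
$x = - \frac{4}{5}$ ($x = \frac{4}{-5} = 4 \left(- \frac{1}{5}\right) = - \frac{4}{5} \approx -0.8$)
$B = 11$ ($B = 5 \left(3 - \frac{4}{5}\right) = 5 \cdot \frac{11}{5} = 11$)
$d{\left(y,t \right)} = t^{2}$
$H d{\left(B,6 - 4 \right)} \left(-10\right) = 44 \left(6 - 4\right)^{2} \left(-10\right) = 44 \cdot 2^{2} \left(-10\right) = 44 \cdot 4 \left(-10\right) = 176 \left(-10\right) = -1760$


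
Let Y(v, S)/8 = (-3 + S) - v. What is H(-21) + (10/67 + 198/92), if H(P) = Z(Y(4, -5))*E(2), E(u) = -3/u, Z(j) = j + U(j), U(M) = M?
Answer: 894709/3082 ≈ 290.30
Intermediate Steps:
Y(v, S) = -24 - 8*v + 8*S (Y(v, S) = 8*((-3 + S) - v) = 8*(-3 + S - v) = -24 - 8*v + 8*S)
Z(j) = 2*j (Z(j) = j + j = 2*j)
H(P) = 288 (H(P) = (2*(-24 - 8*4 + 8*(-5)))*(-3/2) = (2*(-24 - 32 - 40))*(-3*½) = (2*(-96))*(-3/2) = -192*(-3/2) = 288)
H(-21) + (10/67 + 198/92) = 288 + (10/67 + 198/92) = 288 + (10*(1/67) + 198*(1/92)) = 288 + (10/67 + 99/46) = 288 + 7093/3082 = 894709/3082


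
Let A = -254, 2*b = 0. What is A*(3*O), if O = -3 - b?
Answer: 2286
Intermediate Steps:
b = 0 (b = (½)*0 = 0)
O = -3 (O = -3 - 1*0 = -3 + 0 = -3)
A*(3*O) = -762*(-3) = -254*(-9) = 2286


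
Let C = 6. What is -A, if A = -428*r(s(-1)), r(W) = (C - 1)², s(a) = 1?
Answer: 10700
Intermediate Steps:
r(W) = 25 (r(W) = (6 - 1)² = 5² = 25)
A = -10700 (A = -428*25 = -10700)
-A = -1*(-10700) = 10700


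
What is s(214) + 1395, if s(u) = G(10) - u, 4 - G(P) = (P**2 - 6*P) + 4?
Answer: 1141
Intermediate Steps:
G(P) = -P**2 + 6*P (G(P) = 4 - ((P**2 - 6*P) + 4) = 4 - (4 + P**2 - 6*P) = 4 + (-4 - P**2 + 6*P) = -P**2 + 6*P)
s(u) = -40 - u (s(u) = 10*(6 - 1*10) - u = 10*(6 - 10) - u = 10*(-4) - u = -40 - u)
s(214) + 1395 = (-40 - 1*214) + 1395 = (-40 - 214) + 1395 = -254 + 1395 = 1141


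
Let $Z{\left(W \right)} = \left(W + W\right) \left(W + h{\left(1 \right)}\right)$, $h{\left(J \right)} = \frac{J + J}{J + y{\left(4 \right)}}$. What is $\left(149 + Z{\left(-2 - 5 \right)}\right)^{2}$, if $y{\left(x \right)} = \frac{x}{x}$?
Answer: $54289$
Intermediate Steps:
$y{\left(x \right)} = 1$
$h{\left(J \right)} = \frac{2 J}{1 + J}$ ($h{\left(J \right)} = \frac{J + J}{J + 1} = \frac{2 J}{1 + J}$)
$Z{\left(W \right)} = 2 W \left(1 + W\right)$ ($Z{\left(W \right)} = \left(W + W\right) \left(W + 2 \cdot 1 \frac{1}{1 + 1}\right) = 2 W \left(W + 2 \cdot 1 \cdot \frac{1}{2}\right) = 2 W \left(W + 1\right) = 2 W \left(1 + W\right)$)
$\left(149 + Z{\left(-2 - 5 \right)}\right)^{2} = \left(149 + 2 \left(-2 - 5\right) \left(1 - 7\right)\right)^{2} = \left(149 + 2 \left(-7\right) \left(1 - 7\right)\right)^{2} = \left(149 + 2 \left(-7\right) \left(-6\right)\right)^{2} = \left(149 + 84\right)^{2} = 233^{2} = 54289$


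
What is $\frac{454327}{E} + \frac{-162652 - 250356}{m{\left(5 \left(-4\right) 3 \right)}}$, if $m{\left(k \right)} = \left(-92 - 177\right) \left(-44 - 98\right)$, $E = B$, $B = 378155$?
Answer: $- \frac{69413328747}{7222382345} \approx -9.6109$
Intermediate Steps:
$E = 378155$
$m{\left(k \right)} = 38198$ ($m{\left(k \right)} = \left(-269\right) \left(-142\right) = 38198$)
$\frac{454327}{E} + \frac{-162652 - 250356}{m{\left(5 \left(-4\right) 3 \right)}} = \frac{454327}{378155} + \frac{-162652 - 250356}{38198} = 454327 \cdot \frac{1}{378155} - \frac{206504}{19099} = \frac{454327}{378155} - \frac{206504}{19099} = - \frac{69413328747}{7222382345}$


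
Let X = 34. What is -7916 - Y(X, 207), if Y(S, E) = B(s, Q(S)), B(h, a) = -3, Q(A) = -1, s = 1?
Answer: -7913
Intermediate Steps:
Y(S, E) = -3
-7916 - Y(X, 207) = -7916 - 1*(-3) = -7916 + 3 = -7913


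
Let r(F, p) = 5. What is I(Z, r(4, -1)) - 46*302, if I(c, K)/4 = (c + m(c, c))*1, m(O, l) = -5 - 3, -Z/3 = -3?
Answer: -13888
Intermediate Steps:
Z = 9 (Z = -3*(-3) = 9)
m(O, l) = -8
I(c, K) = -32 + 4*c (I(c, K) = 4*((c - 8)*1) = 4*((-8 + c)*1) = 4*(-8 + c) = -32 + 4*c)
I(Z, r(4, -1)) - 46*302 = (-32 + 4*9) - 46*302 = (-32 + 36) - 13892 = 4 - 13892 = -13888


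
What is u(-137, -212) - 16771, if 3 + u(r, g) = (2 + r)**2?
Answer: 1451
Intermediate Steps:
u(r, g) = -3 + (2 + r)**2
u(-137, -212) - 16771 = (-3 + (2 - 137)**2) - 16771 = (-3 + (-135)**2) - 16771 = (-3 + 18225) - 16771 = 18222 - 16771 = 1451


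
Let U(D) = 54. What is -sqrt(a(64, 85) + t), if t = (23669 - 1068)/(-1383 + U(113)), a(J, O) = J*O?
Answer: -sqrt(9578314311)/1329 ≈ -73.641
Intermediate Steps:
t = -22601/1329 (t = (23669 - 1068)/(-1383 + 54) = 22601/(-1329) = 22601*(-1/1329) = -22601/1329 ≈ -17.006)
-sqrt(a(64, 85) + t) = -sqrt(64*85 - 22601/1329) = -sqrt(5440 - 22601/1329) = -sqrt(7207159/1329) = -sqrt(9578314311)/1329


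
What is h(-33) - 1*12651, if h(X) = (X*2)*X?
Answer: -10473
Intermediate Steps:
h(X) = 2*X**2 (h(X) = (2*X)*X = 2*X**2)
h(-33) - 1*12651 = 2*(-33)**2 - 1*12651 = 2*1089 - 12651 = 2178 - 12651 = -10473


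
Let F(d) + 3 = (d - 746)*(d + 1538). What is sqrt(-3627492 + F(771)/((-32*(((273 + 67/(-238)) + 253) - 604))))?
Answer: I*sqrt(20963926637894)/2404 ≈ 1904.6*I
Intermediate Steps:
F(d) = -3 + (-746 + d)*(1538 + d) (F(d) = -3 + (d - 746)*(d + 1538) = -3 + (-746 + d)*(1538 + d))
sqrt(-3627492 + F(771)/((-32*(((273 + 67/(-238)) + 253) - 604)))) = sqrt(-3627492 + (-1147351 + 771**2 + 792*771)/((-32*(((273 + 67/(-238)) + 253) - 604)))) = sqrt(-3627492 + (-1147351 + 594441 + 610632)/((-32*(((273 + 67*(-1/238)) + 253) - 604)))) = sqrt(-3627492 + 57722/((-32*(((273 - 67/238) + 253) - 604)))) = sqrt(-3627492 + 57722/((-32*((64907/238 + 253) - 604)))) = sqrt(-3627492 + 57722/((-32*(125121/238 - 604)))) = sqrt(-3627492 + 57722/((-32*(-18631/238)))) = sqrt(-3627492 + 57722/(298096/119)) = sqrt(-3627492 + 57722*(119/298096)) = sqrt(-3627492 + 110789/4808) = sqrt(-17440870747/4808) = I*sqrt(20963926637894)/2404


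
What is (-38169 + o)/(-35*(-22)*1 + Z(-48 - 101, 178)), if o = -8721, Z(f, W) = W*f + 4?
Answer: 23445/12874 ≈ 1.8211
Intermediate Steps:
Z(f, W) = 4 + W*f
(-38169 + o)/(-35*(-22)*1 + Z(-48 - 101, 178)) = (-38169 - 8721)/(-35*(-22)*1 + (4 + 178*(-48 - 101))) = -46890/(770*1 + (4 + 178*(-149))) = -46890/(770 + (4 - 26522)) = -46890/(770 - 26518) = -46890/(-25748) = -46890*(-1/25748) = 23445/12874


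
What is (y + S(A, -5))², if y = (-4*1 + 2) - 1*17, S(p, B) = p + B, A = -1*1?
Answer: 625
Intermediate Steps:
A = -1
S(p, B) = B + p
y = -19 (y = (-4 + 2) - 17 = -2 - 17 = -19)
(y + S(A, -5))² = (-19 + (-5 - 1))² = (-19 - 6)² = (-25)² = 625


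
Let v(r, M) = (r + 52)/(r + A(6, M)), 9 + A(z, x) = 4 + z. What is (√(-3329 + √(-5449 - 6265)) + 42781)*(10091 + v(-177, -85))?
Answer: 75985088121/176 + 1776141*√(-3329 + I*√11714)/176 ≈ 4.3174e+8 + 5.8234e+5*I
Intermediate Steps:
A(z, x) = -5 + z (A(z, x) = -9 + (4 + z) = -5 + z)
v(r, M) = (52 + r)/(1 + r) (v(r, M) = (r + 52)/(r + (-5 + 6)) = (52 + r)/(r + 1) = (52 + r)/(1 + r))
(√(-3329 + √(-5449 - 6265)) + 42781)*(10091 + v(-177, -85)) = (√(-3329 + √(-5449 - 6265)) + 42781)*(10091 + (52 - 177)/(1 - 177)) = (√(-3329 + √(-11714)) + 42781)*(10091 - 125/(-176)) = (√(-3329 + I*√11714) + 42781)*(10091 - 1/176*(-125)) = (42781 + √(-3329 + I*√11714))*(10091 + 125/176) = (42781 + √(-3329 + I*√11714))*(1776141/176) = 75985088121/176 + 1776141*√(-3329 + I*√11714)/176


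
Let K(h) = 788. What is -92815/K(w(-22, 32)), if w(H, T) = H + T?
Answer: -92815/788 ≈ -117.79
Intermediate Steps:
-92815/K(w(-22, 32)) = -92815/788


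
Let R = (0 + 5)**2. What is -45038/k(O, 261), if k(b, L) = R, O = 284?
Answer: -45038/25 ≈ -1801.5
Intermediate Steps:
R = 25 (R = 5**2 = 25)
k(b, L) = 25
-45038/k(O, 261) = -45038/25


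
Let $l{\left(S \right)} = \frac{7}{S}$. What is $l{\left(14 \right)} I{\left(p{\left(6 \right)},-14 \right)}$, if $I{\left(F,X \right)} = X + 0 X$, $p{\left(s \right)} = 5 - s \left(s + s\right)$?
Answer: $-7$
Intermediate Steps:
$p{\left(s \right)} = 5 - 2 s^{2}$ ($p{\left(s \right)} = 5 - s 2 s = 5 - 2 s^{2}$)
$I{\left(F,X \right)} = X$ ($I{\left(F,X \right)} = X + 0 = X$)
$l{\left(14 \right)} I{\left(p{\left(6 \right)},-14 \right)} = \frac{7}{14} \left(-14\right) = 7 \cdot \frac{1}{14} \left(-14\right) = \frac{1}{2} \left(-14\right) = -7$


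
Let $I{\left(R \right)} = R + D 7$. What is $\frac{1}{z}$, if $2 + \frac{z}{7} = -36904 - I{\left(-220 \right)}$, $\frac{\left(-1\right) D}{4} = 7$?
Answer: $- \frac{1}{255430} \approx -3.915 \cdot 10^{-6}$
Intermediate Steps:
$D = -28$ ($D = \left(-4\right) 7 = -28$)
$I{\left(R \right)} = -196 + R$ ($I{\left(R \right)} = R - 196 = -196 + R$)
$z = -255430$ ($z = -14 + 7 \left(-36904 - \left(-196 - 220\right)\right) = -14 + 7 \left(-36904 - -416\right) = -14 + 7 \left(-36904 + 416\right) = -14 + 7 \left(-36488\right) = -14 - 255416 = -255430$)
$\frac{1}{z} = \frac{1}{-255430} = - \frac{1}{255430}$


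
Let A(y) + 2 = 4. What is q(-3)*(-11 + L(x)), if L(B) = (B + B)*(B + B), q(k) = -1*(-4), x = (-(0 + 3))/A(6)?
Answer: -8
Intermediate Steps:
A(y) = 2 (A(y) = -2 + 4 = 2)
x = -3/2 (x = -(0 + 3)/2 = -1*3*(1/2) = -3*1/2 = -3/2 ≈ -1.5000)
q(k) = 4
L(B) = 4*B**2 (L(B) = (2*B)*(2*B) = 4*B**2)
q(-3)*(-11 + L(x)) = 4*(-11 + 4*(-3/2)**2) = 4*(-11 + 4*(9/4)) = 4*(-11 + 9) = 4*(-2) = -8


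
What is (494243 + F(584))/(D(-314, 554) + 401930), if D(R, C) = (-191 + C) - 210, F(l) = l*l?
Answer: 835299/402083 ≈ 2.0774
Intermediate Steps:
F(l) = l**2
D(R, C) = -401 + C
(494243 + F(584))/(D(-314, 554) + 401930) = (494243 + 584**2)/((-401 + 554) + 401930) = (494243 + 341056)/(153 + 401930) = 835299/402083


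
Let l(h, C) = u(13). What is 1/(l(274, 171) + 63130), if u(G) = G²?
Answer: 1/63299 ≈ 1.5798e-5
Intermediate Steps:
l(h, C) = 169 (l(h, C) = 13² = 169)
1/(l(274, 171) + 63130) = 1/(169 + 63130) = 1/63299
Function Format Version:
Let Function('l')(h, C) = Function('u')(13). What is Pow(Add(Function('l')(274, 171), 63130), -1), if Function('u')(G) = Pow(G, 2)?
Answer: Rational(1, 63299) ≈ 1.5798e-5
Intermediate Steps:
Function('l')(h, C) = 169 (Function('l')(h, C) = Pow(13, 2) = 169)
Pow(Add(Function('l')(274, 171), 63130), -1) = Pow(Add(169, 63130), -1) = Pow(63299, -1) = Rational(1, 63299)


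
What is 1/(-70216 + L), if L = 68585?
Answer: -1/1631 ≈ -0.00061312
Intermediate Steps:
1/(-70216 + L) = 1/(-70216 + 68585) = 1/(-1631) = -1/1631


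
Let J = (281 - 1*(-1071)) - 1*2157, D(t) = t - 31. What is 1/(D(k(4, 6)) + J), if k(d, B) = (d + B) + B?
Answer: -1/820 ≈ -0.0012195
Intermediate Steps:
k(d, B) = d + 2*B (k(d, B) = (B + d) + B = d + 2*B)
D(t) = -31 + t
J = -805 (J = (281 + 1071) - 2157 = 1352 - 2157 = -805)
1/(D(k(4, 6)) + J) = 1/((-31 + (4 + 2*6)) - 805) = 1/((-31 + (4 + 12)) - 805) = 1/((-31 + 16) - 805) = 1/(-15 - 805) = 1/(-820) = -1/820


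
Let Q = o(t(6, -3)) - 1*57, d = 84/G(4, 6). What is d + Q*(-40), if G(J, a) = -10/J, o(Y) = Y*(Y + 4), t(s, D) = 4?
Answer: 4832/5 ≈ 966.40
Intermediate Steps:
o(Y) = Y*(4 + Y)
d = -168/5 (d = 84/((-10/4)) = 84/((-10*¼)) = 84/(-5/2) = 84*(-⅖) = -168/5 ≈ -33.600)
Q = -25 (Q = 4*(4 + 4) - 1*57 = 4*8 - 57 = 32 - 57 = -25)
d + Q*(-40) = -168/5 - 25*(-40) = -168/5 + 1000 = 4832/5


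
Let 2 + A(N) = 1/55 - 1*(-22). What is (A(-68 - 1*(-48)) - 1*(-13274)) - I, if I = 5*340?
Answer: 637671/55 ≈ 11594.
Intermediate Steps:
A(N) = 1101/55 (A(N) = -2 + (1/55 - 1*(-22)) = -2 + (1/55 + 22) = -2 + 1211/55 = 1101/55)
I = 1700
(A(-68 - 1*(-48)) - 1*(-13274)) - I = (1101/55 - 1*(-13274)) - 1*1700 = (1101/55 + 13274) - 1700 = 731171/55 - 1700 = 637671/55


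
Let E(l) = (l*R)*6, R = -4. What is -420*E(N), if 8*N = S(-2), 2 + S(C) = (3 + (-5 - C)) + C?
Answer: -5040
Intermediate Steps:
S(C) = -4 (S(C) = -2 + ((3 + (-5 - C)) + C) = -2 + ((-2 - C) + C) = -2 - 2 = -4)
N = -½ (N = (⅛)*(-4) = -½ ≈ -0.50000)
E(l) = -24*l (E(l) = (l*(-4))*6 = -4*l*6 = -24*l)
-420*E(N) = -(-10080)*(-1)/2 = -420*12 = -5040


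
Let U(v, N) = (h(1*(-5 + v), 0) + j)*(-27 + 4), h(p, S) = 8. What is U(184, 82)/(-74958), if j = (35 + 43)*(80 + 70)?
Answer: 134642/37479 ≈ 3.5925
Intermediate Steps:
j = 11700 (j = 78*150 = 11700)
U(v, N) = -269284 (U(v, N) = (8 + 11700)*(-27 + 4) = 11708*(-23) = -269284)
U(184, 82)/(-74958) = -269284/(-74958) = -269284*(-1/74958) = 134642/37479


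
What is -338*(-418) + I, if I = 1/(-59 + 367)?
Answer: 43515473/308 ≈ 1.4128e+5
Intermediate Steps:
I = 1/308 ≈ 0.0032468
-338*(-418) + I = -338*(-418) + 1/308 = 141284 + 1/308 = 43515473/308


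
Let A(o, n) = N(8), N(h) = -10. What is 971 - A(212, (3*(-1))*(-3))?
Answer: 981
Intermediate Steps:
A(o, n) = -10
971 - A(212, (3*(-1))*(-3)) = 971 - 1*(-10) = 971 + 10 = 981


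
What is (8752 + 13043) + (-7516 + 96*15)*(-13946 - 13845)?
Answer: 168879911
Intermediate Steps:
(8752 + 13043) + (-7516 + 96*15)*(-13946 - 13845) = 21795 + (-7516 + 1440)*(-27791) = 21795 - 6076*(-27791) = 21795 + 168858116 = 168879911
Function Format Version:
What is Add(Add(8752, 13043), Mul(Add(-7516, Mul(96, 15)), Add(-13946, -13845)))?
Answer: 168879911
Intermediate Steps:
Add(Add(8752, 13043), Mul(Add(-7516, Mul(96, 15)), Add(-13946, -13845))) = Add(21795, Mul(Add(-7516, 1440), -27791)) = Add(21795, Mul(-6076, -27791)) = Add(21795, 168858116) = 168879911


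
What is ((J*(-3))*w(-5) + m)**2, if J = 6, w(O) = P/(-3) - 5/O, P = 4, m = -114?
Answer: 11664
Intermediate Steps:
w(O) = -4/3 - 5/O (w(O) = 4/(-3) - 5/O = 4*(-1/3) - 5/O = -4/3 - 5/O)
((J*(-3))*w(-5) + m)**2 = ((6*(-3))*(-4/3 - 5/(-5)) - 114)**2 = (-18*(-4/3 - 5*(-1/5)) - 114)**2 = (-18*(-4/3 + 1) - 114)**2 = (-18*(-1/3) - 114)**2 = (6 - 114)**2 = (-108)**2 = 11664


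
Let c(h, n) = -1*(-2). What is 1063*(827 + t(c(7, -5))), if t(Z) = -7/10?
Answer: 8783569/10 ≈ 8.7836e+5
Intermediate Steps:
c(h, n) = 2
t(Z) = -7/10 (t(Z) = -7*⅒ = -7/10)
1063*(827 + t(c(7, -5))) = 1063*(827 - 7/10) = 1063*(8263/10) = 8783569/10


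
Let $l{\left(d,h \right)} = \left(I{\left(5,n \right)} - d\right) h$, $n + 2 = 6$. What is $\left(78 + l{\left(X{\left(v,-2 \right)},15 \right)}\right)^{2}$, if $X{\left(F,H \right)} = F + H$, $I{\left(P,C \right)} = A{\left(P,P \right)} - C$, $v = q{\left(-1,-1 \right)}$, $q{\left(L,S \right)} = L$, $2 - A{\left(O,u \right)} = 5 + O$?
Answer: $3249$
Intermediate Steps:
$A{\left(O,u \right)} = -3 - O$ ($A{\left(O,u \right)} = 2 - \left(5 + O\right) = -3 - O$)
$v = -1$
$n = 4$ ($n = -2 + 6 = 4$)
$I{\left(P,C \right)} = -3 - C - P$ ($I{\left(P,C \right)} = \left(-3 - P\right) - C = -3 - C - P$)
$l{\left(d,h \right)} = h \left(-12 - d\right)$ ($l{\left(d,h \right)} = \left(\left(-3 - 4 - 5\right) - d\right) h = \left(-12 - d\right) h = h \left(-12 - d\right)$)
$\left(78 + l{\left(X{\left(v,-2 \right)},15 \right)}\right)^{2} = \left(78 - 15 \left(12 - 3\right)\right)^{2} = \left(78 - 15 \cdot 9\right)^{2} = \left(78 - 135\right)^{2} = \left(-57\right)^{2} = 3249$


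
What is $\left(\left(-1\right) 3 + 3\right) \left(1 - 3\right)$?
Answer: $0$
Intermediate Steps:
$\left(\left(-1\right) 3 + 3\right) \left(1 - 3\right) = \left(-3 + 3\right) \left(-2\right) = 0 \left(-2\right) = 0$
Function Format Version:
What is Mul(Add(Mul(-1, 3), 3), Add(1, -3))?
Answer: 0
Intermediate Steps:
Mul(Add(Mul(-1, 3), 3), Add(1, -3)) = Mul(Add(-3, 3), -2) = Mul(0, -2) = 0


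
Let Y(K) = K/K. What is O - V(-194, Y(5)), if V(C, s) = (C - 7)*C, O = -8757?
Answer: -47751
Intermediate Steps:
Y(K) = 1
V(C, s) = C*(-7 + C) (V(C, s) = (-7 + C)*C = C*(-7 + C))
O - V(-194, Y(5)) = -8757 - (-194)*(-7 - 194) = -8757 - (-194)*(-201) = -8757 - 1*38994 = -8757 - 38994 = -47751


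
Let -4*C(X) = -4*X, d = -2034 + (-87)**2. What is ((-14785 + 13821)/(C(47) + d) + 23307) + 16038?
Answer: 109811413/2791 ≈ 39345.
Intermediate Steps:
d = 5535 (d = -2034 + 7569 = 5535)
C(X) = X (C(X) = -(-1)*X = X)
((-14785 + 13821)/(C(47) + d) + 23307) + 16038 = ((-14785 + 13821)/(47 + 5535) + 23307) + 16038 = (-964/5582 + 23307) + 16038 = (-964*1/5582 + 23307) + 16038 = (-482/2791 + 23307) + 16038 = 65049355/2791 + 16038 = 109811413/2791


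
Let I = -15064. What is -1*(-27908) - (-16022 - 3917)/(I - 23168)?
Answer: 1066958717/38232 ≈ 27907.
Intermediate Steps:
-1*(-27908) - (-16022 - 3917)/(I - 23168) = -1*(-27908) - (-16022 - 3917)/(-15064 - 23168) = 27908 - (-19939)/(-38232) = 27908 - (-19939)*(-1)/38232 = 27908 - 1*19939/38232 = 27908 - 19939/38232 = 1066958717/38232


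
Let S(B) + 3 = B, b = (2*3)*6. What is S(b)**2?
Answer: 1089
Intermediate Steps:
b = 36 (b = 6*6 = 36)
S(B) = -3 + B
S(b)**2 = (-3 + 36)**2 = 33**2 = 1089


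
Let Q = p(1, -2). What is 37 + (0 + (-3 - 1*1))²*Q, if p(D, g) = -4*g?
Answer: 165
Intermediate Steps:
Q = 8 (Q = -4*(-2) = 8)
37 + (0 + (-3 - 1*1))²*Q = 37 + (0 + (-3 - 1*1))²*8 = 37 + (0 + (-3 - 1))²*8 = 37 + (0 - 4)²*8 = 37 + (-4)²*8 = 37 + 16*8 = 37 + 128 = 165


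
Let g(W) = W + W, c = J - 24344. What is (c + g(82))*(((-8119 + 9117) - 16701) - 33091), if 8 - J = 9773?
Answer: 1656312330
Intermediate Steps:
J = -9765 (J = 8 - 1*9773 = 8 - 9773 = -9765)
c = -34109 (c = -9765 - 24344 = -34109)
g(W) = 2*W
(c + g(82))*(((-8119 + 9117) - 16701) - 33091) = (-34109 + 2*82)*(((-8119 + 9117) - 16701) - 33091) = (-34109 + 164)*((998 - 16701) - 33091) = -33945*(-15703 - 33091) = -33945*(-48794) = 1656312330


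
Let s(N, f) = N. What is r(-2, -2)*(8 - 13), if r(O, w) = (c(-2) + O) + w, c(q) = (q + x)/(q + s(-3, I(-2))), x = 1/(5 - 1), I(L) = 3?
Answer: 73/4 ≈ 18.250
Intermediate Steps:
x = ¼ (x = 1/4 = ¼ ≈ 0.25000)
c(q) = (¼ + q)/(-3 + q) (c(q) = (q + ¼)/(q - 3) = (¼ + q)/(-3 + q))
r(O, w) = 7/20 + O + w (r(O, w) = ((¼ - 2)/(-3 - 2) + O) + w = (-7/4/(-5) + O) + w = (-⅕*(-7/4) + O) + w = (7/20 + O) + w = 7/20 + O + w)
r(-2, -2)*(8 - 13) = (7/20 - 2 - 2)*(8 - 13) = -73/20*(-5) = 73/4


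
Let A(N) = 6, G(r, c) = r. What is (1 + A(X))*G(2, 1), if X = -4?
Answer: 14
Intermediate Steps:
(1 + A(X))*G(2, 1) = (1 + 6)*2 = 7*2 = 14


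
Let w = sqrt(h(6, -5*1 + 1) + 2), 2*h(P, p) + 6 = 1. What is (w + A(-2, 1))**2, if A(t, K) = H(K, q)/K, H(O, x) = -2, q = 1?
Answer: (-4 + I*sqrt(2))**2/4 ≈ 3.5 - 2.8284*I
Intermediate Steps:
h(P, p) = -5/2 (h(P, p) = -3 + (1/2)*1 = -3 + 1/2 = -5/2)
A(t, K) = -2/K
w = I*sqrt(2)/2 (w = sqrt(-5/2 + 2) = sqrt(-1/2) = I*sqrt(2)/2 ≈ 0.70711*I)
(w + A(-2, 1))**2 = (I*sqrt(2)/2 - 2/1)**2 = (I*sqrt(2)/2 - 2*1)**2 = (I*sqrt(2)/2 - 2)**2 = (-2 + I*sqrt(2)/2)**2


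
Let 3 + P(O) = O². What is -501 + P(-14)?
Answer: -308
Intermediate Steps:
P(O) = -3 + O²
-501 + P(-14) = -501 + (-3 + (-14)²) = -501 + (-3 + 196) = -501 + 193 = -308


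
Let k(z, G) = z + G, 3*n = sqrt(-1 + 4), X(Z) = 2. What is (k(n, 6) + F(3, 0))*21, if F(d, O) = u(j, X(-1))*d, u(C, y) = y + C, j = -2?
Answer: 126 + 7*sqrt(3) ≈ 138.12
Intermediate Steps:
u(C, y) = C + y
n = sqrt(3)/3 (n = sqrt(-1 + 4)/3 = sqrt(3)/3 ≈ 0.57735)
k(z, G) = G + z
F(d, O) = 0 (F(d, O) = (-2 + 2)*d = 0*d = 0)
(k(n, 6) + F(3, 0))*21 = ((6 + sqrt(3)/3) + 0)*21 = (6 + sqrt(3)/3)*21 = 126 + 7*sqrt(3)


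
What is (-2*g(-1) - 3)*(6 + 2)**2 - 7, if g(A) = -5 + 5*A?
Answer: 1081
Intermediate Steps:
(-2*g(-1) - 3)*(6 + 2)**2 - 7 = (-2*(-5 + 5*(-1)) - 3)*(6 + 2)**2 - 7 = (-2*(-5 - 5) - 3)*8**2 - 7 = (-2*(-10) - 3)*64 - 7 = (20 - 3)*64 - 7 = 17*64 - 7 = 1088 - 7 = 1081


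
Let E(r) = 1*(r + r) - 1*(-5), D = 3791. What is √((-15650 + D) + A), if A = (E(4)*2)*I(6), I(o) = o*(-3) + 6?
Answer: I*√12171 ≈ 110.32*I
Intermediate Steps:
I(o) = 6 - 3*o (I(o) = -3*o + 6 = 6 - 3*o)
E(r) = 5 + 2*r (E(r) = 1*(2*r) + 5 = 2*r + 5 = 5 + 2*r)
A = -312 (A = ((5 + 2*4)*2)*(6 - 3*6) = ((5 + 8)*2)*(6 - 18) = (13*2)*(-12) = 26*(-12) = -312)
√((-15650 + D) + A) = √((-15650 + 3791) - 312) = √(-11859 - 312) = √(-12171) = I*√12171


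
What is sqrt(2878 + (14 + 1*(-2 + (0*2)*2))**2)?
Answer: sqrt(3022) ≈ 54.973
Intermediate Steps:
sqrt(2878 + (14 + 1*(-2 + (0*2)*2))**2) = sqrt(2878 + (14 + 1*(-2 + 0*2))**2) = sqrt(2878 + (14 + 1*(-2 + 0))**2) = sqrt(2878 + (14 + 1*(-2))**2) = sqrt(2878 + (14 - 2)**2) = sqrt(2878 + 12**2) = sqrt(2878 + 144) = sqrt(3022)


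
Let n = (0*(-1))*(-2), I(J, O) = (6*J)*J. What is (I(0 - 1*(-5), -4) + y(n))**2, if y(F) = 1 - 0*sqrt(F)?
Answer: 22801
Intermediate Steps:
I(J, O) = 6*J**2
n = 0 (n = 0*(-2) = 0)
y(F) = 1 (y(F) = 1 - 1*0 = 1 + 0 = 1)
(I(0 - 1*(-5), -4) + y(n))**2 = (6*(0 - 1*(-5))**2 + 1)**2 = (6*(0 + 5)**2 + 1)**2 = (6*5**2 + 1)**2 = (6*25 + 1)**2 = (150 + 1)**2 = 151**2 = 22801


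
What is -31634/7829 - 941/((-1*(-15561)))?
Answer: -499623763/121827069 ≈ -4.1011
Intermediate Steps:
-31634/7829 - 941/((-1*(-15561))) = -31634*1/7829 - 941/15561 = -31634/7829 - 941*1/15561 = -31634/7829 - 941/15561 = -499623763/121827069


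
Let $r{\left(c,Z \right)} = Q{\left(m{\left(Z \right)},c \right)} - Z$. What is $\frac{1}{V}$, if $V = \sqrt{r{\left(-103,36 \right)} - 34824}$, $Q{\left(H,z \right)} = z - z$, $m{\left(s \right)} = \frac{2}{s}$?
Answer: $- \frac{i \sqrt{8715}}{17430} \approx - 0.0053559 i$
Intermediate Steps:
$Q{\left(H,z \right)} = 0$
$r{\left(c,Z \right)} = - Z$ ($r{\left(c,Z \right)} = 0 - Z = - Z$)
$V = 2 i \sqrt{8715}$ ($V = \sqrt{\left(-1\right) 36 - 34824} = \sqrt{-36 - 34824} = \sqrt{-34860} = 2 i \sqrt{8715} \approx 186.71 i$)
$\frac{1}{V} = \frac{1}{2 i \sqrt{8715}} = - \frac{i \sqrt{8715}}{17430}$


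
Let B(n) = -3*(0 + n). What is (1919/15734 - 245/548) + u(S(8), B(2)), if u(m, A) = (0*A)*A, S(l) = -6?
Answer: -1401609/4311116 ≈ -0.32512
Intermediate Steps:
B(n) = -3*n
u(m, A) = 0 (u(m, A) = 0*A = 0)
(1919/15734 - 245/548) + u(S(8), B(2)) = (1919/15734 - 245/548) + 0 = -1401609/4311116 + 0 = -1401609/4311116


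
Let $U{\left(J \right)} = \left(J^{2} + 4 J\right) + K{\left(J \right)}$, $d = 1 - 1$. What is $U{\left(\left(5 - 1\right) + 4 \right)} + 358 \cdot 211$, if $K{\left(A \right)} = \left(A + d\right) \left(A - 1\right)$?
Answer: $75690$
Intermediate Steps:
$d = 0$ ($d = 1 - 1 = 0$)
$K{\left(A \right)} = A \left(-1 + A\right)$ ($K{\left(A \right)} = \left(A + 0\right) \left(A - 1\right) = A \left(-1 + A\right)$)
$U{\left(J \right)} = J^{2} + 4 J + J \left(-1 + J\right)$ ($U{\left(J \right)} = \left(J^{2} + 4 J\right) + J \left(-1 + J\right) = J^{2} + 4 J + J \left(-1 + J\right)$)
$U{\left(\left(5 - 1\right) + 4 \right)} + 358 \cdot 211 = \left(\left(5 - 1\right) + 4\right) \left(3 + 2 \left(\left(5 - 1\right) + 4\right)\right) + 358 \cdot 211 = \left(4 + 4\right) \left(3 + 2 \left(4 + 4\right)\right) + 75538 = 8 \left(3 + 2 \cdot 8\right) + 75538 = 8 \left(3 + 16\right) + 75538 = 8 \cdot 19 + 75538 = 152 + 75538 = 75690$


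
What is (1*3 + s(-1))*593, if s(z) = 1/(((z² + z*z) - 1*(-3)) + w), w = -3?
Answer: 4151/2 ≈ 2075.5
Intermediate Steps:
s(z) = 1/(2*z²) (s(z) = 1/(((z² + z*z) - 1*(-3)) - 3) = 1/(((z² + z²) + 3) - 3) = 1/((2*z² + 3) - 3) = 1/((3 + 2*z²) - 3) = 1/(2*z²))
(1*3 + s(-1))*593 = (1*3 + (½)/(-1)²)*593 = (3 + (½)*1)*593 = (3 + ½)*593 = (7/2)*593 = 4151/2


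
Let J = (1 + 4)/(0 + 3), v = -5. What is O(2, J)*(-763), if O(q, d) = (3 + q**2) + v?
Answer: -1526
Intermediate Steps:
J = 5/3 ≈ 1.6667
O(q, d) = -2 + q**2 (O(q, d) = (3 + q**2) - 5 = -2 + q**2)
O(2, J)*(-763) = (-2 + 2**2)*(-763) = (-2 + 4)*(-763) = 2*(-763) = -1526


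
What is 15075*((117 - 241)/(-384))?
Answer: 155775/32 ≈ 4868.0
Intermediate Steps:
15075*((117 - 241)/(-384)) = 15075*(-124*(-1/384)) = 15075*(31/96) = 155775/32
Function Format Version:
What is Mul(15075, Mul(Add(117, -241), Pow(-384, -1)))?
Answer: Rational(155775, 32) ≈ 4868.0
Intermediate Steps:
Mul(15075, Mul(Add(117, -241), Pow(-384, -1))) = Mul(15075, Mul(-124, Rational(-1, 384))) = Mul(15075, Rational(31, 96)) = Rational(155775, 32)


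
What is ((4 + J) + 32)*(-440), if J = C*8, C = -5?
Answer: 1760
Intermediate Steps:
J = -40 (J = -5*8 = -40)
((4 + J) + 32)*(-440) = ((4 - 40) + 32)*(-440) = (-36 + 32)*(-440) = -4*(-440) = 1760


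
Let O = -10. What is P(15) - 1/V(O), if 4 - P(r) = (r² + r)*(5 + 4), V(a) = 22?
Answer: -47433/22 ≈ -2156.0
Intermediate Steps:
P(r) = 4 - 9*r - 9*r² (P(r) = 4 - (r² + r)*(5 + 4) = 4 - (r + r²)*9 = 4 - (9*r + 9*r²) = 4 + (-9*r - 9*r²) = 4 - 9*r - 9*r²)
P(15) - 1/V(O) = (4 - 9*15 - 9*15²) - 1/22 = (4 - 135 - 9*225) - 1*1/22 = (4 - 135 - 2025) - 1/22 = -2156 - 1/22 = -47433/22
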